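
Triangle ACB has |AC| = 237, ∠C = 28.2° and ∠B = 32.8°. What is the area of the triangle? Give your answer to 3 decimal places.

The third angle is ∠A = 180° − ∠C − ∠B = 119.00°.
Law of sines: |CB| = |AC|·sin A/sin B ≈ 382.65.
Law of sines: |BA| = |AC|·sin C/sin B ≈ 206.74.
Area = ½·|AC|·|CB|·sin C ≈ 21427.

21427.377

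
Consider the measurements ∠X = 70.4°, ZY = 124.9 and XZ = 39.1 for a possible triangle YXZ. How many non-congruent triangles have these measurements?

XZ·sin X = 39.1·sin(70.4°) ≈ 36.83.
Since ZY ≥ XZ, exactly one triangle exists.

1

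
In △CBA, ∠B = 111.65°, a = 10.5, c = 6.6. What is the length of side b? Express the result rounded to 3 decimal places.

By the law of cosines, b² = a² + c² − 2·a·c·cos B = 204.94, so b ≈ 14.316.

14.316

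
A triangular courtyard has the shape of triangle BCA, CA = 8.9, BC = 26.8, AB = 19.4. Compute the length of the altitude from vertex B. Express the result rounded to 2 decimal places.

h_B ≈ 12.59

Semiperimeter s = (8.9 + 19.4 + 26.8)/2 = 27.55.
Heron's formula: area = √(27.55·18.65·8.15·0.75) ≈ 56.041.
The altitude from B has length 2·area/CA ≈ 12.594.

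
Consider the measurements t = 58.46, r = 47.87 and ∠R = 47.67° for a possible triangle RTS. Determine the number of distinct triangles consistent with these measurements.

2

t·sin R = 58.46·sin(47.67°) ≈ 43.22.
Since t sin R < r < t (43.22 < 47.87 < 58.46), two triangles exist.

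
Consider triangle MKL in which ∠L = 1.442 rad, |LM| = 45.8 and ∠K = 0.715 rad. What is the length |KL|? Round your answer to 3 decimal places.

The third angle is ∠M = π − ∠K − ∠L = 0.985 rad.
Law of sines: |KL| = |LM|·sin M/sin K ≈ 58.195.

58.195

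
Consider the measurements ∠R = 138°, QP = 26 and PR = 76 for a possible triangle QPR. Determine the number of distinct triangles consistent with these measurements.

PR·sin R = 76·sin(138°) ≈ 50.85.
Since ∠R is not acute, a triangle exists only if QP > PR; here QP ≤ PR, so there is no triangle.

0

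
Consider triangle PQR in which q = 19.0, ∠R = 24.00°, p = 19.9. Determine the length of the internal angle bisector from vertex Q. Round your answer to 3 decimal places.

t_Q ≈ 9.356

By the law of cosines, r² = p² + q² − 2·p·q·cos R = 66.187, so r ≈ 8.1355.
Law of cosines again: cos Q = (r² + p² − q²)/(2·r·p) ≈ 0.31253, so ∠Q ≈ 71.79°.
The bisector from Q has length 2·r·p·cos(∠Q/2)/(r+p) ≈ 9.3562.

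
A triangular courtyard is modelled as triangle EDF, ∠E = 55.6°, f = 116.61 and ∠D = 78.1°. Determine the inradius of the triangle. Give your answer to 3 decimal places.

37.263

The third angle is ∠F = 180° − ∠E − ∠D = 46.30°.
Law of sines: e = f·sin E/sin F ≈ 133.09.
Law of sines: d = f·sin D/sin F ≈ 157.83.
Area = ½·f·e·sin D ≈ 7592.8.
Semiperimeter s = (133.09+157.83+116.61)/2 = 203.76.
Inradius = area/s = 7592.8/203.76 ≈ 37.263.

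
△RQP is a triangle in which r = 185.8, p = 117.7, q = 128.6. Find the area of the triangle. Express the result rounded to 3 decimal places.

Semiperimeter s = (185.8 + 128.6 + 117.7)/2 = 216.05.
Heron's formula: area = √(216.05·30.25·87.45·98.35) ≈ 7497.3.

area ≈ 7497.335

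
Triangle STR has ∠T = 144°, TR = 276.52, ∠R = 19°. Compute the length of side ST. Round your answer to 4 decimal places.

307.9166

The third angle is ∠S = 180° − ∠T − ∠R = 17.00°.
Law of sines: ST = TR·sin R/sin S ≈ 307.92.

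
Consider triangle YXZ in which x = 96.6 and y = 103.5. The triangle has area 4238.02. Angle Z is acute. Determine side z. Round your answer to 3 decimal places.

From area = ½·y·x·sin Z, we get sin Z = 2·area/(y·x) ≈ 0.84777.
Taking the acute solution, ∠Z ≈ 57.97°.
Law of cosines then gives z ≈ 97.151.

97.151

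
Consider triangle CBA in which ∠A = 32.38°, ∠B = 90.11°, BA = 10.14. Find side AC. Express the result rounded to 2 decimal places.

The third angle is ∠C = 180° − ∠B − ∠A = 57.51°.
Law of sines: AC = BA·sin B/sin C ≈ 12.022.

12.02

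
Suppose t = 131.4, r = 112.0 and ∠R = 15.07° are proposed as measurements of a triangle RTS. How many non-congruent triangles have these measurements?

t·sin R = 131.4·sin(15.07°) ≈ 34.16.
Since t sin R < r < t (34.16 < 112.0 < 131.4), two triangles exist.

2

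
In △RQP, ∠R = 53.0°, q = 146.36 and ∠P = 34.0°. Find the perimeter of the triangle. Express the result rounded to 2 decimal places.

The third angle is ∠Q = 180° − ∠P − ∠R = 93.00°.
Law of sines: r = q·sin R/sin Q ≈ 117.05.
Law of sines: p = q·sin P/sin Q ≈ 81.956.
Semiperimeter s = (117.05+146.36+81.956)/2 = 172.68.
Perimeter = 117.05 + 146.36 + 81.956 = 345.36.

perimeter ≈ 345.36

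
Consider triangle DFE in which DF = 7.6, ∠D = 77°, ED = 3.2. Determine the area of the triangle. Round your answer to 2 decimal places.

area ≈ 11.85

Area = ½·ED·DF·sin D ≈ 11.848.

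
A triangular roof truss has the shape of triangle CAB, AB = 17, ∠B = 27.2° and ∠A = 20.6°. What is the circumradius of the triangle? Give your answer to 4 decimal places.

R ≈ 11.4740

The third angle is ∠C = 180° − ∠A − ∠B = 132.20°.
Law of sines: BC = AB·sin A/sin C ≈ 8.0741.
Law of sines: CA = AB·sin B/sin C ≈ 10.489.
Circumradius = AB/(2 sin C) ≈ 11.474.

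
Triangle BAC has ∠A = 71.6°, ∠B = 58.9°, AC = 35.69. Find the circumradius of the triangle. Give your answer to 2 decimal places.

20.84

The third angle is ∠C = 180° − ∠B − ∠A = 49.50°.
Law of sines: CB = AC·sin A/sin B ≈ 39.55.
Law of sines: BA = AC·sin C/sin B ≈ 31.694.
Circumradius = AC/(2 sin B) ≈ 20.84.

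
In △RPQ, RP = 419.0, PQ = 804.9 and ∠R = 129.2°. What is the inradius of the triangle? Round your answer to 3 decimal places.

Law of sines: sin Q = RP·sin R/PQ ≈ 0.40341.
Since PQ ≥ RP, only the acute value applies: ∠Q ≈ 23.79°.
Then ∠P = 180° − ∠R − ∠Q ≈ 27.01°.
Law of sines gives QR = PQ·sin P/sin R ≈ 471.68.
Area = ½·PQ·RP·sin P ≈ 76578.
Semiperimeter s = (804.9+471.68+419)/2 = 847.79.
Inradius = area/s = 76578/847.79 ≈ 90.326.

90.326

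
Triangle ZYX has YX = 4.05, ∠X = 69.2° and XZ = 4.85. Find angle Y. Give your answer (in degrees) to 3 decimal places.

By the law of cosines, ZY² = YX² + XZ² − 2·YX·XZ·cos X = 25.975, so ZY ≈ 5.0965.
Law of cosines again: cos Y = (ZY² + YX² − XZ²)/(2·ZY·YX) ≈ 0.45673, so ∠Y ≈ 62.82°.

62.824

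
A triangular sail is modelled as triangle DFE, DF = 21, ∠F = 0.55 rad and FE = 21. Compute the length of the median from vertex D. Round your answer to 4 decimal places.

By the law of cosines, ED² = DF² + FE² − 2·DF·FE·cos F = 130.07, so ED ≈ 11.405.
Median from D: ½√(2·ED² + 2·DF² − FE²) ≈ 13.24.

13.2396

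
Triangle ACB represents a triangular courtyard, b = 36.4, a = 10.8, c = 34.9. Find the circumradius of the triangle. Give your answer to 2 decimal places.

18.20

By the law of cosines, cos A = (c² + b² − a²) / (2·c·b) ≈ 0.95498, so ∠A ≈ 0.301 rad.
Circumradius = a/(2 sin A) ≈ 18.202.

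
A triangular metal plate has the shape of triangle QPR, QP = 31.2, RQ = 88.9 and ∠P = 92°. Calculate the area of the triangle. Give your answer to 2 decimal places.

Law of sines: sin R = QP·sin P/RQ ≈ 0.35074.
Since RQ ≥ QP, only the acute value applies: ∠R ≈ 20.53°.
Then ∠Q = 180° − ∠P − ∠R ≈ 67.47°.
Law of sines gives PR = RQ·sin Q/sin P ≈ 82.163.
Area = ½·RQ·QP·sin Q ≈ 1281.

area ≈ 1280.97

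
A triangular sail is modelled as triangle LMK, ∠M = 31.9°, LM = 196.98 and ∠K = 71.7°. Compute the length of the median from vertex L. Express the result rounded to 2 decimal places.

The third angle is ∠L = 180° − ∠M − ∠K = 76.40°.
Law of sines: MK = LM·sin L/sin K ≈ 201.66.
Law of sines: KL = LM·sin M/sin K ≈ 109.64.
Median from L: ½√(2·KL² + 2·LM² − MK²) ≈ 123.47.

m_L ≈ 123.47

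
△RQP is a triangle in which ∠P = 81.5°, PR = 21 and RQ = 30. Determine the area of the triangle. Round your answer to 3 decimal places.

Law of sines: sin Q = PR·sin P/RQ ≈ 0.69231.
Since RQ ≥ PR, only the acute value applies: ∠Q ≈ 43.81°.
Then ∠R = 180° − ∠P − ∠Q ≈ 54.69°.
Law of sines gives QP = RQ·sin R/sin P ≈ 24.752.
Area = ½·RQ·PR·sin R ≈ 257.04.

257.041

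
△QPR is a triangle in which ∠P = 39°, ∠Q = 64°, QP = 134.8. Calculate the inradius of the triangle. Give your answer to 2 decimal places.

The third angle is ∠R = 180° − ∠Q − ∠P = 77.00°.
Law of sines: PR = QP·sin Q/sin R ≈ 124.34.
Law of sines: RQ = QP·sin P/sin R ≈ 87.064.
Area = ½·QP·PR·sin P ≈ 5274.2.
Semiperimeter s = (124.34+87.064+134.8)/2 = 173.1.
Inradius = area/s = 5274.2/173.1 ≈ 30.468.

r ≈ 30.47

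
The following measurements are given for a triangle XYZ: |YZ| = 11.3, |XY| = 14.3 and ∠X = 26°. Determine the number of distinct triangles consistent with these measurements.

|XY|·sin X = 14.3·sin(26°) ≈ 6.269.
Since |XY| sin X < |YZ| < |XY| (6.269 < 11.3 < 14.3), two triangles exist.

2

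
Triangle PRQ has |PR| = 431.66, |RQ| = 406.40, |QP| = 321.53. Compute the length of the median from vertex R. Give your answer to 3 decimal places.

Median from R: ½√(2·|PR|² + 2·|RQ|² − |QP|²) ≈ 387.17.

387.170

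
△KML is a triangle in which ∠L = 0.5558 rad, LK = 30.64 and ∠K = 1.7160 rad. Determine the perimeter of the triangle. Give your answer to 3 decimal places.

The third angle is ∠M = π − ∠L − ∠K = 0.8698 rad.
Law of sines: ML = LK·sin K/sin M ≈ 39.673.
Law of sines: KM = LK·sin L/sin M ≈ 21.155.
Semiperimeter s = (39.673+30.64+21.155)/2 = 45.734.
Perimeter = 39.673 + 30.64 + 21.155 = 91.467.

91.467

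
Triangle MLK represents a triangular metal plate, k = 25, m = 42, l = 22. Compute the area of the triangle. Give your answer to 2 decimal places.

area ≈ 220.93

Semiperimeter s = (42 + 22 + 25)/2 = 44.5.
Heron's formula: area = √(44.5·2.5·22.5·19.5) ≈ 220.93.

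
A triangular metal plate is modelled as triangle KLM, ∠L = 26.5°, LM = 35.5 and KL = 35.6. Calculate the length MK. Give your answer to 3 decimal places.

16.296

By the law of cosines, MK² = KL² + LM² − 2·KL·LM·cos L = 265.57, so MK ≈ 16.296.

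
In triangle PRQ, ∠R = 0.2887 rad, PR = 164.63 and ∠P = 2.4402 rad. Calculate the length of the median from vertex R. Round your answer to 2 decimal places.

212.64

The third angle is ∠Q = π − ∠P − ∠R = 0.4127 rad.
Law of sines: RQ = PR·sin P/sin Q ≈ 264.87.
Law of sines: QP = PR·sin R/sin Q ≈ 116.86.
Median from R: ½√(2·PR² + 2·RQ² − QP²) ≈ 212.64.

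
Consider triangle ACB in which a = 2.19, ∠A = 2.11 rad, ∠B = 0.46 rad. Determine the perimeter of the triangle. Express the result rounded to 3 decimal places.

perimeter ≈ 4.704

The third angle is ∠C = π − ∠B − ∠A = 0.572 rad.
Law of sines: c = a·sin C/sin A ≈ 1.3806.
Law of sines: b = a·sin B/sin A ≈ 1.133.
Semiperimeter s = (2.19+1.3806+1.133)/2 = 2.3518.
Perimeter = 2.19 + 1.3806 + 1.133 = 4.7036.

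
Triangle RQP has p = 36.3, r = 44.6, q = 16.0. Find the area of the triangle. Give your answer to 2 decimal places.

Semiperimeter s = (44.6 + 16 + 36.3)/2 = 48.45.
Heron's formula: area = √(48.45·3.85·32.45·12.15) ≈ 271.19.

area ≈ 271.19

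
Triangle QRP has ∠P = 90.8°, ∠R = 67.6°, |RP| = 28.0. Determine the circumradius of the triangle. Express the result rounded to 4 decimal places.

The third angle is ∠Q = 180° − ∠R − ∠P = 21.60°.
Law of sines: |PQ| = |RP|·sin R/sin Q ≈ 70.322.
Law of sines: |QR| = |RP|·sin P/sin Q ≈ 76.054.
Circumradius = |RP|/(2 sin Q) ≈ 38.031.

38.0306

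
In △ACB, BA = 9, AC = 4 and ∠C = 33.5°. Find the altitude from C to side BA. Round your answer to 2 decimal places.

2.96

Law of sines: sin B = AC·sin C/BA ≈ 0.24531.
Since BA ≥ AC, only the acute value applies: ∠B ≈ 14.20°.
Then ∠A = 180° − ∠C − ∠B ≈ 132.30°.
Law of sines gives CB = BA·sin A/sin C ≈ 12.061.
Area = ½·BA·AC·sin A ≈ 13.313.
The altitude from C has length 2·area/BA ≈ 2.9585.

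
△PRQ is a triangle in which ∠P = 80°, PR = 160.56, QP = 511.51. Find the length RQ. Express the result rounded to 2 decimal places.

By the law of cosines, RQ² = QP² + PR² − 2·QP·PR·cos P = 2.589e+05, so RQ ≈ 508.82.

508.82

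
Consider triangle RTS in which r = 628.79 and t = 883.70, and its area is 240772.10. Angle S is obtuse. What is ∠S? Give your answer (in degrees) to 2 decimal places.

∠S ≈ 119.93°

From area = ½·r·t·sin S, we get sin S = 2·area/(r·t) ≈ 0.86661.
Taking the obtuse solution, ∠S ≈ 119.93°.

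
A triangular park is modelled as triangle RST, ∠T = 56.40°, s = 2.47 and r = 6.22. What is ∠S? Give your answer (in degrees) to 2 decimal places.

By the law of cosines, t² = r² + s² − 2·r·s·cos T = 27.785, so t ≈ 5.2712.
Law of cosines again: cos S = (t² + r² − s²)/(2·t·r) ≈ 0.92069, so ∠S ≈ 22.97°.

22.97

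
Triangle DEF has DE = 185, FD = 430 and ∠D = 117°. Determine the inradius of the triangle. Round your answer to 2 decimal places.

By the law of cosines, EF² = FD² + DE² − 2·FD·DE·cos D = 2.9135e+05, so EF ≈ 539.77.
Area = ½·FD·DE·sin D ≈ 35440.
Semiperimeter s = (539.77+430+185)/2 = 577.39.
Inradius = area/s = 35440/577.39 ≈ 61.38.

61.38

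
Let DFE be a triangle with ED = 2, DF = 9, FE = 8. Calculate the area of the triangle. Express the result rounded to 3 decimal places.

area ≈ 7.310

Semiperimeter s = (8 + 2 + 9)/2 = 9.5.
Heron's formula: area = √(9.5·1.5·7.5·0.5) ≈ 7.3101.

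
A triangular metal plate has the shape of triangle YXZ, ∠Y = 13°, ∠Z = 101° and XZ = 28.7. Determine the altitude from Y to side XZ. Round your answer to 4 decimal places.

h_Y ≈ 114.4117

The third angle is ∠X = 180° − ∠Z − ∠Y = 66.00°.
Law of sines: ZY = XZ·sin X/sin Y ≈ 116.55.
Law of sines: YX = XZ·sin Z/sin Y ≈ 125.24.
Area = ½·XZ·ZY·sin Z ≈ 1641.8.
The altitude from Y has length 2·area/XZ ≈ 114.41.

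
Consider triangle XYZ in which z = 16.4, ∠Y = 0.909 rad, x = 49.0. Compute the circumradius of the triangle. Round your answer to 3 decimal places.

R ≈ 25.996

By the law of cosines, y² = z² + x² − 2·z·x·cos Y = 1682.3, so y ≈ 41.016.
Area = ½·z·x·sin Y ≈ 316.98.
Circumradius = y/(2 sin Y) ≈ 25.996.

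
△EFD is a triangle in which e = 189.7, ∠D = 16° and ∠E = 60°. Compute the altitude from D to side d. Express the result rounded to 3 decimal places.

The third angle is ∠F = 180° − ∠D − ∠E = 104.00°.
Law of sines: f = e·sin F/sin E ≈ 212.54.
Law of sines: d = e·sin D/sin E ≈ 60.377.
Area = ½·e·f·sin D ≈ 5556.7.
The altitude from D has length 2·area/d ≈ 184.07.

h_D ≈ 184.065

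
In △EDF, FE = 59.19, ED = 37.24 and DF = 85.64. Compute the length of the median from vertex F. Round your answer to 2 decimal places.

71.22

Median from F: ½√(2·DF² + 2·FE² − ED²) ≈ 71.219.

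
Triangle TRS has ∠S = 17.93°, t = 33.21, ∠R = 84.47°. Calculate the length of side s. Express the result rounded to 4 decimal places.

The third angle is ∠T = 180° − ∠R − ∠S = 77.60°.
Law of sines: s = t·sin S/sin T ≈ 10.468.

10.4681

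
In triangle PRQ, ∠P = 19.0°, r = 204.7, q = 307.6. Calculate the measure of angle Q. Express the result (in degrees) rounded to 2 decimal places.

130.70

By the law of cosines, p² = r² + q² − 2·r·q·cos P = 17449, so p ≈ 132.1.
Law of cosines again: cos Q = (p² + r² − q²)/(2·p·r) ≈ -0.65211, so ∠Q ≈ 130.70°.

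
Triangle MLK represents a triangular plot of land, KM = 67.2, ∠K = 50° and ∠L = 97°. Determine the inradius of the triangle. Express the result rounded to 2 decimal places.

12.17

The third angle is ∠M = 180° − ∠L − ∠K = 33.00°.
Law of sines: LK = KM·sin M/sin L ≈ 36.875.
Law of sines: ML = KM·sin K/sin L ≈ 51.865.
Area = ½·KM·LK·sin K ≈ 949.12.
Semiperimeter s = (36.875+67.2+51.865)/2 = 77.97.
Inradius = area/s = 949.12/77.97 ≈ 12.173.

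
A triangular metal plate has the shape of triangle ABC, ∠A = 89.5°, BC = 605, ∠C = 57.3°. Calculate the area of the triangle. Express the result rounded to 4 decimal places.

84331.7761

The third angle is ∠B = 180° − ∠C − ∠A = 33.20°.
Law of sines: CA = BC·sin B/sin A ≈ 331.29.
Law of sines: AB = BC·sin C/sin A ≈ 509.13.
Area = ½·BC·CA·sin C ≈ 84332.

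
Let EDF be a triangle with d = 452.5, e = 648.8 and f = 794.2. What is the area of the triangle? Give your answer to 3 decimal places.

area ≈ 146785.558

Semiperimeter s = (648.8 + 452.5 + 794.2)/2 = 947.75.
Heron's formula: area = √(947.75·298.95·495.25·153.55) ≈ 1.4679e+05.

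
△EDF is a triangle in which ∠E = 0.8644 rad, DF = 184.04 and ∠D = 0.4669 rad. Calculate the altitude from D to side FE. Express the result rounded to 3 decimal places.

The third angle is ∠F = π − ∠E − ∠D = 1.8103 rad.
Law of sines: FE = DF·sin D/sin E ≈ 108.9.
Law of sines: ED = DF·sin F/sin E ≈ 235.03.
Area = ½·DF·FE·sin F ≈ 9734.9.
The altitude from D has length 2·area/FE ≈ 178.79.

h_D ≈ 178.787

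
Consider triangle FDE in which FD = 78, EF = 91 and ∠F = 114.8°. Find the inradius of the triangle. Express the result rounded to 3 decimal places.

By the law of cosines, DE² = EF² + FD² − 2·EF·FD·cos F = 20320, so DE ≈ 142.55.
Area = ½·EF·FD·sin F ≈ 3221.7.
Semiperimeter s = (142.55+91+78)/2 = 155.77.
Inradius = area/s = 3221.7/155.77 ≈ 20.682.

20.682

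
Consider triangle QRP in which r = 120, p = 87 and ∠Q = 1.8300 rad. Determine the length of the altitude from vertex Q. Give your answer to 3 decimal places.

61.052

By the law of cosines, q² = r² + p² − 2·r·p·cos Q = 27321, so q ≈ 165.29.
Area = ½·r·p·sin Q ≈ 5045.6.
The altitude from Q has length 2·area/q ≈ 61.052.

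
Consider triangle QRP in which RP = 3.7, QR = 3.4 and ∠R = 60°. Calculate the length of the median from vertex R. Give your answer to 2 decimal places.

m_R ≈ 3.08

By the law of cosines, PQ² = QR² + RP² − 2·QR·RP·cos R = 12.67, so PQ ≈ 3.5595.
Median from R: ½√(2·QR² + 2·RP² − PQ²) ≈ 3.0753.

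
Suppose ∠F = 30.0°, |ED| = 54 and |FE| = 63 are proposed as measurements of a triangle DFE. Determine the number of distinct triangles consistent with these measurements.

2

|FE|·sin F = 63·sin(30.0°) ≈ 31.5.
Since |FE| sin F < |ED| < |FE| (31.5 < 54 < 63), two triangles exist.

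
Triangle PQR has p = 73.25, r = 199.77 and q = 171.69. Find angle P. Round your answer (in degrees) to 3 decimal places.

By the law of cosines, cos P = (q² + r² − p²) / (2·q·r) ≈ 0.93328, so ∠P ≈ 21.05°.

∠P ≈ 21.049°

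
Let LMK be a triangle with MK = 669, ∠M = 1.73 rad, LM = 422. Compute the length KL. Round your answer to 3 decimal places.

845.670

By the law of cosines, KL² = LM² + MK² − 2·LM·MK·cos M = 7.1516e+05, so KL ≈ 845.67.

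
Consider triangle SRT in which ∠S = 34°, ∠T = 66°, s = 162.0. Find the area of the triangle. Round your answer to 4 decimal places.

21111.5443

The third angle is ∠R = 180° − ∠T − ∠S = 80.00°.
Law of sines: r = s·sin R/sin S ≈ 285.3.
Law of sines: t = s·sin T/sin S ≈ 264.66.
Area = ½·s·r·sin T ≈ 21112.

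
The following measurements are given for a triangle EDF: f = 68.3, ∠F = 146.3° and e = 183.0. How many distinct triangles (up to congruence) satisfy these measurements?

0

e·sin F = 183.0·sin(146.3°) ≈ 101.5.
Since ∠F is not acute, a triangle exists only if f > e; here f ≤ e, so there is no triangle.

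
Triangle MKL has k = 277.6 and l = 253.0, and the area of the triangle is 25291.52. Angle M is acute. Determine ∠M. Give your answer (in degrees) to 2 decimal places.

From area = ½·k·l·sin M, we get sin M = 2·area/(k·l) ≈ 0.72022.
Taking the acute solution, ∠M ≈ 46.07°.

46.07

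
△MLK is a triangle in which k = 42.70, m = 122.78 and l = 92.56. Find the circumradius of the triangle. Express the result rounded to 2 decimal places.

By the law of cosines, cos M = (l² + k² − m²) / (2·l·k) ≈ -0.59260, so ∠M ≈ 2.205 rad.
Circumradius = m/(2 sin M) ≈ 76.214.

R ≈ 76.21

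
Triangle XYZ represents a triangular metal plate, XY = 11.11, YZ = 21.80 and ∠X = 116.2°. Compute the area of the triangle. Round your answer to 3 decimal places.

Law of sines: sin Z = XY·sin X/YZ ≈ 0.45727.
Since YZ ≥ XY, only the acute value applies: ∠Z ≈ 27.21°.
Then ∠Y = 180° − ∠X − ∠Z ≈ 36.59°.
Law of sines gives ZX = YZ·sin Y/sin X ≈ 14.482.
Area = ½·YZ·XY·sin Y ≈ 72.183.

area ≈ 72.183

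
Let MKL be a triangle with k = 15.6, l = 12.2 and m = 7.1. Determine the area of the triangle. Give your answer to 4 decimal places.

Semiperimeter s = (7.1 + 15.6 + 12.2)/2 = 17.45.
Heron's formula: area = √(17.45·10.35·1.85·5.25) ≈ 41.883.

area ≈ 41.8826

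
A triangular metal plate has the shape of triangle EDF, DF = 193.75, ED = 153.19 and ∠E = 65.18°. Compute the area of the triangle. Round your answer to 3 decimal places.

area ≈ 13850.991

Law of sines: sin F = ED·sin E/DF ≈ 0.71763.
Since DF ≥ ED, only the acute value applies: ∠F ≈ 45.86°.
Then ∠D = 180° − ∠E − ∠F ≈ 68.96°.
Law of sines gives FE = DF·sin D/sin E ≈ 199.24.
Area = ½·DF·ED·sin D ≈ 13851.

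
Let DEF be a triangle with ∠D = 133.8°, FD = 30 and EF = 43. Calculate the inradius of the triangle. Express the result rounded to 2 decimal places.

3.97

Law of sines: sin E = FD·sin D/EF ≈ 0.50355.
Since EF ≥ FD, only the acute value applies: ∠E ≈ 30.24°.
Then ∠F = 180° − ∠D − ∠E ≈ 15.96°.
Law of sines gives DE = EF·sin F/sin D ≈ 16.386.
Area = ½·EF·FD·sin F ≈ 177.4.
Semiperimeter s = (43+30+16.386)/2 = 44.693.
Inradius = area/s = 177.4/44.693 ≈ 3.9694.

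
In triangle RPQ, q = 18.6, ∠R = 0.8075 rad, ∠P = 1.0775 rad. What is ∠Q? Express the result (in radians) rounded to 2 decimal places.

The third angle is ∠Q = π − ∠R − ∠P = 1.2566 rad.

1.26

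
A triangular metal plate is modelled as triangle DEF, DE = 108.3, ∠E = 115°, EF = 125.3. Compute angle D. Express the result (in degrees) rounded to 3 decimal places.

By the law of cosines, FD² = DE² + EF² − 2·DE·EF·cos E = 38899, so FD ≈ 197.23.
Law of cosines again: cos D = (FD² + DE² − EF²)/(2·FD·DE) ≈ 0.81760, so ∠D ≈ 35.15°.

∠D ≈ 35.154°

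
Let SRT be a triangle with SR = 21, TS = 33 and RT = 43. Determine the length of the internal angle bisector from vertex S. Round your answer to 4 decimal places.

By the law of cosines, cos S = (TS² + SR² − RT²) / (2·TS·SR) ≈ -0.23016, so ∠S ≈ 103.31°.
The bisector from S has length 2·TS·SR·cos(∠S/2)/(TS+SR) ≈ 15.924.

t_S ≈ 15.9241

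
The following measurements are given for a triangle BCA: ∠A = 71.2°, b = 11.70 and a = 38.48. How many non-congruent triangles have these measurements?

b·sin A = 11.70·sin(71.2°) ≈ 11.08.
Since a ≥ b, exactly one triangle exists.

1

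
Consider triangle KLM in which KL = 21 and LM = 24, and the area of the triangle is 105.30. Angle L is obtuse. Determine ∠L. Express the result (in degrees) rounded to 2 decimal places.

From area = ½·KL·LM·sin L, we get sin L = 2·area/(KL·LM) ≈ 0.41786.
Taking the obtuse solution, ∠L ≈ 155.30°.

155.30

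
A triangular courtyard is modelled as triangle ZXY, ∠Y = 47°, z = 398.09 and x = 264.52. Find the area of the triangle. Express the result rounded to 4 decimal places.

Area = ½·z·x·sin Y ≈ 38507.

38506.7841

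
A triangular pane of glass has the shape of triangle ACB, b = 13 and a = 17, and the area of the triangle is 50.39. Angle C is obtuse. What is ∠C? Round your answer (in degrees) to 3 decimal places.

From area = ½·b·a·sin C, we get sin C = 2·area/(b·a) ≈ 0.45602.
Taking the obtuse solution, ∠C ≈ 152.87°.

152.870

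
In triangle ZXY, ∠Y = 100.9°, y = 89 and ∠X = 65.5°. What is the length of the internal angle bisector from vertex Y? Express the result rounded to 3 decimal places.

The third angle is ∠Z = 180° − ∠X − ∠Y = 13.60°.
Law of sines: z = y·sin Z/sin Y ≈ 21.312.
Law of sines: x = y·sin X/sin Y ≈ 82.474.
The bisector from Y has length 2·z·x·cos(∠Y/2)/(z+x) ≈ 21.568.

t_Y ≈ 21.568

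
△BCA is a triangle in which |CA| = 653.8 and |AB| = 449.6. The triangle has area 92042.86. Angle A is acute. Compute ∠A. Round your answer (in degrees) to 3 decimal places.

∠A ≈ 38.774°

From area = ½·|CA|·|AB|·sin A, we get sin A = 2·area/(|CA|·|AB|) ≈ 0.62625.
Taking the acute solution, ∠A ≈ 38.77°.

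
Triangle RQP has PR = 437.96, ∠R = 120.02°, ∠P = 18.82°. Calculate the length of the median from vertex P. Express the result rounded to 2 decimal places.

The third angle is ∠Q = 180° − ∠P − ∠R = 41.16°.
Law of sines: QP = PR·sin R/sin Q ≈ 576.16.
Law of sines: RQ = PR·sin P/sin Q ≈ 214.66.
Median from P: ½√(2·QP² + 2·PR² − RQ²) ≈ 500.36.

m_P ≈ 500.36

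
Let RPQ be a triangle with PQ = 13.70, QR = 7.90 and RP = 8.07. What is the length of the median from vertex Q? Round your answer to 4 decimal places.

Median from Q: ½√(2·PQ² + 2·QR² − RP²) ≈ 10.429.

m_Q ≈ 10.4292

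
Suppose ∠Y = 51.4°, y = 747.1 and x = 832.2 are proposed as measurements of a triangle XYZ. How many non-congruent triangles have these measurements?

x·sin Y = 832.2·sin(51.4°) ≈ 650.4.
Since x sin Y < y < x (650.4 < 747.1 < 832.2), two triangles exist.

2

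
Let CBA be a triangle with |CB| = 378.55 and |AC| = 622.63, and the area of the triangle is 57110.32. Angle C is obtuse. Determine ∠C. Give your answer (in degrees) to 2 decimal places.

From area = ½·|AC|·|CB|·sin C, we get sin C = 2·area/(|AC|·|CB|) ≈ 0.48461.
Taking the obtuse solution, ∠C ≈ 151.01°.

151.01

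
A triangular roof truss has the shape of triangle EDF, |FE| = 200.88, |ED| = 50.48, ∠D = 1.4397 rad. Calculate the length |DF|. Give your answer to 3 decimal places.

Law of sines: sin F = |ED|·sin D/|FE| ≈ 0.24914.
Since |FE| ≥ |ED|, only the acute value applies: ∠F ≈ 0.2518 rad.
Then ∠E = π − ∠D − ∠F ≈ 1.4501 rad.
Law of sines gives |DF| = |FE|·sin E/sin D ≈ 201.14.

201.145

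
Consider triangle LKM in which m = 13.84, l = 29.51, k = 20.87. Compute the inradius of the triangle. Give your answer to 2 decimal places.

Semiperimeter s = (29.51 + 20.87 + 13.84)/2 = 32.11.
Heron's formula: area = √(32.11·2.6·11.24·18.27) ≈ 130.94.
Inradius = area/s = 130.94/32.11 ≈ 4.0777.

4.08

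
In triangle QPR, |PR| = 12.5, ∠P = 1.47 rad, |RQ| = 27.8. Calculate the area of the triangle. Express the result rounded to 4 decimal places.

Law of sines: sin Q = |PR|·sin P/|RQ| ≈ 0.44736.
Since |RQ| ≥ |PR|, only the acute value applies: ∠Q ≈ 0.464 rad.
Then ∠R = π − ∠P − ∠Q ≈ 1.208 rad.
Law of sines gives |QP| = |RQ|·sin R/sin P ≈ 26.121.
Area = ½·|RQ|·|PR|·sin R ≈ 162.43.

area ≈ 162.4269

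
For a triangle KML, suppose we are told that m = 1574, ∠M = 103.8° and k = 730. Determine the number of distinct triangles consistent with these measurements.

k·sin M = 730·sin(103.8°) ≈ 708.9.
Since ∠M is not acute, a triangle exists only if m > k; here m > k, so there is exactly one triangle.

1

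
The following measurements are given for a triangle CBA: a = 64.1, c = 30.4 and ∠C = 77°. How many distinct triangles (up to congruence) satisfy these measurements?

0

a·sin C = 64.1·sin(77°) ≈ 62.46.
Since c = 30.4 < 62.46 = a sin C, no triangle exists.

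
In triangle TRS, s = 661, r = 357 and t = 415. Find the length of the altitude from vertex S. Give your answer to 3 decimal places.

Semiperimeter p = (415 + 357 + 661)/2 = 716.5.
Heron's formula: area = √(716.5·301.5·359.5·55.5) ≈ 65652.
The altitude from S has length 2·area/s ≈ 198.64.

h_S ≈ 198.644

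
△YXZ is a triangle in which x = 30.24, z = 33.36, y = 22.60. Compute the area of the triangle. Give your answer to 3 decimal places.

Semiperimeter s = (22.6 + 30.24 + 33.36)/2 = 43.1.
Heron's formula: area = √(43.1·20.5·12.86·9.74) ≈ 332.67.

area ≈ 332.671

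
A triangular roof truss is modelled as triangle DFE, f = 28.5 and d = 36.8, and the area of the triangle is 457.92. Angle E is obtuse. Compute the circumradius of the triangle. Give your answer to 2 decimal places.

R ≈ 32.33

From area = ½·d·f·sin E, we get sin E = 2·area/(d·f) ≈ 0.87323.
Taking the obtuse solution, ∠E ≈ 119.16°.
Law of cosines then gives e ≈ 56.468.
Circumradius = e/(2 sin E) ≈ 32.333.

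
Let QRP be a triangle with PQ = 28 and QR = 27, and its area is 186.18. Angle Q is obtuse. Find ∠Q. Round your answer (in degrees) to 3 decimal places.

150.492

From area = ½·PQ·QR·sin Q, we get sin Q = 2·area/(PQ·QR) ≈ 0.49254.
Taking the obtuse solution, ∠Q ≈ 150.49°.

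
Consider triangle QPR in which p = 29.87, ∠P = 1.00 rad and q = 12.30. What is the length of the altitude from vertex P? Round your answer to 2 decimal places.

h_P ≈ 12.01

Law of sines: sin Q = q·sin P/p ≈ 0.34650.
Since p ≥ q, only the acute value applies: ∠Q ≈ 0.354 rad.
Then ∠R = π − ∠P − ∠Q ≈ 1.788 rad.
Law of sines gives r = p·sin R/sin P ≈ 34.665.
Area = ½·p·q·sin R ≈ 179.39.
The altitude from P has length 2·area/p ≈ 12.012.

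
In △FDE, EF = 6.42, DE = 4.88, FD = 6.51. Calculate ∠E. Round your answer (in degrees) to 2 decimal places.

By the law of cosines, cos E = (DE² + EF² − FD²) / (2·DE·EF) ≈ 0.36149, so ∠E ≈ 68.81°.

68.81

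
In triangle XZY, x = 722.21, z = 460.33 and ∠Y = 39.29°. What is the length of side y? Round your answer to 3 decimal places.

By the law of cosines, y² = x² + z² − 2·x·z·cos Y = 2.1888e+05, so y ≈ 467.85.

467.850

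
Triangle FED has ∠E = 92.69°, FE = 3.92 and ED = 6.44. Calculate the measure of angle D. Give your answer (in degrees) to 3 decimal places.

By the law of cosines, DF² = FE² + ED² − 2·FE·ED·cos E = 59.21, so DF ≈ 7.6948.
Law of cosines again: cos D = (ED² + DF² − FE²)/(2·ED·DF) ≈ 0.86084, so ∠D ≈ 30.59°.

30.589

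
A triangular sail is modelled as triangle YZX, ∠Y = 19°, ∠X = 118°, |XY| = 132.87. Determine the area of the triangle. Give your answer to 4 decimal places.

The third angle is ∠Z = 180° − ∠X − ∠Y = 43.00°.
Law of sines: |ZX| = |XY|·sin Y/sin Z ≈ 63.429.
Law of sines: |YZ| = |XY|·sin X/sin Z ≈ 172.02.
Area = ½·|XY|·|ZX|·sin X ≈ 3720.6.

area ≈ 3720.6378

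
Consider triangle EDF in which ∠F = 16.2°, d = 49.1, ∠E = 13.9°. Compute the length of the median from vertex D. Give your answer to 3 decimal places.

The third angle is ∠D = 180° − ∠F − ∠E = 149.90°.
Law of sines: e = d·sin E/sin D ≈ 23.519.
Law of sines: f = d·sin F/sin D ≈ 27.314.
Median from D: ½√(2·f² + 2·e² − d²) ≈ 6.8495.

6.849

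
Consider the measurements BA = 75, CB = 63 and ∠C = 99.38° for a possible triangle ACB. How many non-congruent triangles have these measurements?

1

CB·sin C = 63·sin(99.38°) ≈ 62.16.
Since ∠C is not acute, a triangle exists only if BA > CB; here BA > CB, so there is exactly one triangle.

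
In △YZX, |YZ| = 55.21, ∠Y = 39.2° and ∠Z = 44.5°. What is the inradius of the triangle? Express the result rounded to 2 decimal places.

The third angle is ∠X = 180° − ∠Y − ∠Z = 96.30°.
Law of sines: |ZX| = |YZ|·sin Y/sin X ≈ 35.106.
Law of sines: |XY| = |YZ|·sin Z/sin X ≈ 38.932.
Area = ½·|YZ|·|ZX|·sin Z ≈ 679.26.
Semiperimeter s = (35.106+38.932+55.21)/2 = 64.624.
Inradius = area/s = 679.26/64.624 ≈ 10.511.

r ≈ 10.51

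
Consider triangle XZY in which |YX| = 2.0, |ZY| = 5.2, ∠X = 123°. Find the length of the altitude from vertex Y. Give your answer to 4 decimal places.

1.6773

Law of sines: sin Z = |YX|·sin X/|ZY| ≈ 0.32257.
Since |ZY| ≥ |YX|, only the acute value applies: ∠Z ≈ 18.82°.
Then ∠Y = 180° − ∠X − ∠Z ≈ 38.18°.
Law of sines gives |XZ| = |ZY|·sin Y/sin X ≈ 3.8328.
Area = ½·|ZY|·|YX|·sin Y ≈ 3.2144.
The altitude from Y has length 2·area/|XZ| ≈ 1.6773.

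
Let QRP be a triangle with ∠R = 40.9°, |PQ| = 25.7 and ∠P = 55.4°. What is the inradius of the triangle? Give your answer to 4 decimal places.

The third angle is ∠Q = 180° − ∠R − ∠P = 83.70°.
Law of sines: |RP| = |PQ|·sin Q/sin R ≈ 39.015.
Law of sines: |QR| = |PQ|·sin P/sin R ≈ 32.31.
Area = ½·|PQ|·|RP|·sin P ≈ 412.67.
Semiperimeter s = (39.015+25.7+32.31)/2 = 48.513.
Inradius = area/s = 412.67/48.513 ≈ 8.5066.

r ≈ 8.5066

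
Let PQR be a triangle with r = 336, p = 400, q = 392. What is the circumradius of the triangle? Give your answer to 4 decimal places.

218.6917

By the law of cosines, cos P = (q² + r² − p²) / (2·q·r) ≈ 0.40452, so ∠P ≈ 66.14°.
Circumradius = p/(2 sin P) ≈ 218.69.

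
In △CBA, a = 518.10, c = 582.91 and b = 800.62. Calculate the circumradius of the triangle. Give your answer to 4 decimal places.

By the law of cosines, cos C = (b² + a² − c²) / (2·b·a) ≈ 0.68664, so ∠C ≈ 46.64°.
Circumradius = c/(2 sin C) ≈ 400.9.

400.9008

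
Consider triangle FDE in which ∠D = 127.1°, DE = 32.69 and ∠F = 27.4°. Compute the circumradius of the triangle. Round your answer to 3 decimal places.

R ≈ 35.517

The third angle is ∠E = 180° − ∠F − ∠D = 25.50°.
Law of sines: EF = DE·sin D/sin F ≈ 56.656.
Law of sines: FD = DE·sin E/sin F ≈ 30.581.
Circumradius = DE/(2 sin F) ≈ 35.517.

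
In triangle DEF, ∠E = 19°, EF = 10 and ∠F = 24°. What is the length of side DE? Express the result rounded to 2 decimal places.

The third angle is ∠D = 180° − ∠E − ∠F = 137.00°.
Law of sines: DE = EF·sin F/sin D ≈ 5.9639.

5.96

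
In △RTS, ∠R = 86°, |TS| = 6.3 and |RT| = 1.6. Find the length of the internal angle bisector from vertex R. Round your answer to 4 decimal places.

1.8606

Law of sines: sin S = |RT|·sin R/|TS| ≈ 0.25335.
Since |TS| ≥ |RT|, only the acute value applies: ∠S ≈ 14.68°.
Then ∠T = 180° − ∠R − ∠S ≈ 79.32°.
Law of sines gives |SR| = |TS|·sin T/sin R ≈ 6.2061.
The bisector from R has length 2·|SR|·|RT|·cos(∠R/2)/(|SR|+|RT|) ≈ 1.8606.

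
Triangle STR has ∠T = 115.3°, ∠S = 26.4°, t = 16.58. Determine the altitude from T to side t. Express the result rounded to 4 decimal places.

The third angle is ∠R = 180° − ∠S − ∠T = 38.30°.
Law of sines: s = t·sin S/sin T ≈ 8.1542.
Law of sines: r = t·sin R/sin T ≈ 11.366.
Area = ½·t·s·sin R ≈ 41.896.
The altitude from T has length 2·area/t ≈ 5.0538.

h_T ≈ 5.0538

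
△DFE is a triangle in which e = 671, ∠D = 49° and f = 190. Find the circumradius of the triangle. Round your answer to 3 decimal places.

By the law of cosines, d² = f² + e² − 2·f·e·cos D = 3.1906e+05, so d ≈ 564.85.
Area = ½·f·e·sin D ≈ 48109.
Circumradius = d/(2 sin D) ≈ 374.22.

374.219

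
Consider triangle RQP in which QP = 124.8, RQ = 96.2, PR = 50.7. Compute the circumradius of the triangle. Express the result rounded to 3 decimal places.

67.595

By the law of cosines, cos R = (PR² + RQ² − QP²) / (2·PR·RQ) ≈ -0.38444, so ∠R ≈ 112.61°.
Circumradius = QP/(2 sin R) ≈ 67.595.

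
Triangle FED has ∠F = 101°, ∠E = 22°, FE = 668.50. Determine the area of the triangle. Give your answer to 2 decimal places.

area ≈ 97972.33

The third angle is ∠D = 180° − ∠F − ∠E = 57.00°.
Law of sines: ED = FE·sin F/sin D ≈ 782.45.
Law of sines: DF = FE·sin E/sin D ≈ 298.6.
Area = ½·FE·ED·sin E ≈ 97972.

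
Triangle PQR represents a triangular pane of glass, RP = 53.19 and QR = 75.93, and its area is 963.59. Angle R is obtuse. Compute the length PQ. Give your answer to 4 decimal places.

From area = ½·QR·RP·sin R, we get sin R = 2·area/(QR·RP) ≈ 0.47718.
Taking the obtuse solution, ∠R ≈ 151.50°.
Law of cosines then gives PQ ≈ 125.27.

125.2719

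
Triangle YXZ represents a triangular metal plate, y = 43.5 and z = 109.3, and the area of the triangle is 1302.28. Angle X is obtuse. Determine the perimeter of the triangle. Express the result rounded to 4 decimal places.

From area = ½·z·y·sin X, we get sin X = 2·area/(z·y) ≈ 0.54780.
Taking the obtuse solution, ∠X ≈ 146.78°.
Law of cosines then gives x ≈ 147.63.
Perimeter = 43.5 + 147.63 + 109.3 = 300.43.

300.4283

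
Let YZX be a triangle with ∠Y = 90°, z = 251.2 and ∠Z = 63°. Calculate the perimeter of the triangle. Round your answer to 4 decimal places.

perimeter ≈ 661.1211

The third angle is ∠X = 180° − ∠Y − ∠Z = 27.00°.
Law of sines: y = z·sin Y/sin Z ≈ 281.93.
Law of sines: x = z·sin X/sin Z ≈ 127.99.
Semiperimeter s = (281.93+251.2+127.99)/2 = 330.56.
Perimeter = 281.93 + 251.2 + 127.99 = 661.12.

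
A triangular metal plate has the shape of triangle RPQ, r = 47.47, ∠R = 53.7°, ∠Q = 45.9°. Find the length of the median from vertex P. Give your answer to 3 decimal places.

The third angle is ∠P = 180° − ∠Q − ∠R = 80.40°.
Law of sines: p = r·sin P/sin R ≈ 58.076.
Law of sines: q = r·sin Q/sin R ≈ 42.298.
Median from P: ½√(2·q² + 2·r² − p²) ≈ 34.323.

34.323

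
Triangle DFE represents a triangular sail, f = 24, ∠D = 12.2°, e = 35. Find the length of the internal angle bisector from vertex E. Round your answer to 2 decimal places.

5.10

By the law of cosines, d² = f² + e² − 2·f·e·cos D = 158.94, so d ≈ 12.607.
Law of cosines again: cos E = (d² + f² − e²)/(2·d·f) ≈ -0.80982, so ∠E ≈ 144.08°.
The bisector from E has length 2·d·f·cos(∠E/2)/(d+f) ≈ 5.0975.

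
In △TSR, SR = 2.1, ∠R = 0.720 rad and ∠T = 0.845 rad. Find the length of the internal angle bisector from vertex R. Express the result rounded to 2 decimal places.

2.25

The third angle is ∠S = π − ∠R − ∠T = 1.577 rad.
Law of sines: RT = SR·sin S/sin T ≈ 2.8075.
Law of sines: TS = SR·sin R/sin T ≈ 1.8513.
The bisector from R has length 2·SR·RT·cos(∠R/2)/(SR+RT) ≈ 2.2487.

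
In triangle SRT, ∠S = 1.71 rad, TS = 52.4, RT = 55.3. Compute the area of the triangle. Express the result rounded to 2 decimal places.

area ≈ 307.19

Law of sines: sin R = TS·sin S/RT ≈ 0.93839.
Since RT ≥ TS, only the acute value applies: ∠R ≈ 1.218 rad.
Then ∠T = π − ∠S − ∠R ≈ 0.214 rad.
Law of sines gives SR = RT·sin T/sin S ≈ 11.839.
Area = ½·RT·TS·sin T ≈ 307.19.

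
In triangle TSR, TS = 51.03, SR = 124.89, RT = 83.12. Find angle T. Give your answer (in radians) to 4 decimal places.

By the law of cosines, cos T = (RT² + TS² − SR²) / (2·RT·TS) ≈ -0.71724, so ∠T ≈ 2.3706 rad.

2.3706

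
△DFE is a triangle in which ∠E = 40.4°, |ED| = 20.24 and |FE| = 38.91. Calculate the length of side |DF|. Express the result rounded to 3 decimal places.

26.910

By the law of cosines, |DF|² = |FE|² + |ED|² − 2·|FE|·|ED|·cos E = 724.16, so |DF| ≈ 26.91.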